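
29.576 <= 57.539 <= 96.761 True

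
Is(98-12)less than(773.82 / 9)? No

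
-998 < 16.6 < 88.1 True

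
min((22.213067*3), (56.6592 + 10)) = 66.639201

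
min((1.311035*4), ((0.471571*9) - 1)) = 3.244139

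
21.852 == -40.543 False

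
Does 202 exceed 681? No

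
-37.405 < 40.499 True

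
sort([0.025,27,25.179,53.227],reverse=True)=[53.227,27,25.179,0.025]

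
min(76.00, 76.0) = 76.00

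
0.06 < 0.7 True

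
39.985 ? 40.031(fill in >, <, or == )<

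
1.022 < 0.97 False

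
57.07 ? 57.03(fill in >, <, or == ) >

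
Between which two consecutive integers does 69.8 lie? 69 and 70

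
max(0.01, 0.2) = 0.2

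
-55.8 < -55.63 True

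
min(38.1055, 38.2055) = 38.1055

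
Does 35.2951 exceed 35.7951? No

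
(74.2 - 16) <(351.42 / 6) True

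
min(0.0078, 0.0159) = 0.0078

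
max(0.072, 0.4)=0.4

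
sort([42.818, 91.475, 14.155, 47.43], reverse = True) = [91.475, 47.43, 42.818, 14.155]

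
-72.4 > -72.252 False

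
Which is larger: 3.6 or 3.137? 3.6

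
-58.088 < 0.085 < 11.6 True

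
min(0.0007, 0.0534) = 0.0007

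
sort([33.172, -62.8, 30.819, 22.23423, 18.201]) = [-62.8, 18.201, 22.23423, 30.819, 33.172]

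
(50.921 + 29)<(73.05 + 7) True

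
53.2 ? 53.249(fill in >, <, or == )<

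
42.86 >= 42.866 False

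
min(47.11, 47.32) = 47.11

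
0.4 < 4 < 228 True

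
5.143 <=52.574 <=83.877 True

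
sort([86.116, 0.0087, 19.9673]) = [0.0087, 19.9673, 86.116]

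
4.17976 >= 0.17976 True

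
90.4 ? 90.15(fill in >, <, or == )>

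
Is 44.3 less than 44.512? Yes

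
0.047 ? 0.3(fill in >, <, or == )<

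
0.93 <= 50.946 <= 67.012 True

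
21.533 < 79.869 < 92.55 True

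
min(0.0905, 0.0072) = 0.0072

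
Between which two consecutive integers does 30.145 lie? 30 and 31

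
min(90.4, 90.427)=90.4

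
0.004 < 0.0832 True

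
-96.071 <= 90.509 True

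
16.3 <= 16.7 True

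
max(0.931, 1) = 1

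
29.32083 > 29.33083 False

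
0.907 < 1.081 True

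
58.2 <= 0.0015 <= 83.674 False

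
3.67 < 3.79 True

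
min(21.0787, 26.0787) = 21.0787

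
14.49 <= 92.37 True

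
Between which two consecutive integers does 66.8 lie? 66 and 67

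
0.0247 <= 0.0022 False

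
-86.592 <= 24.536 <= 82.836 True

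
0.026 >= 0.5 False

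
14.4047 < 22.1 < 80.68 True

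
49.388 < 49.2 False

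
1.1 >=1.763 False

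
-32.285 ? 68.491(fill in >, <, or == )<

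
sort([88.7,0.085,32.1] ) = [0.085,32.1,88.7]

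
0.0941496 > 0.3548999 False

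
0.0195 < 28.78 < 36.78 True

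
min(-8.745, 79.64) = -8.745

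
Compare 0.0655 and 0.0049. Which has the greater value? 0.0655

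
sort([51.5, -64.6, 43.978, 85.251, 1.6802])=[-64.6, 1.6802, 43.978, 51.5, 85.251]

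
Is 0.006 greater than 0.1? No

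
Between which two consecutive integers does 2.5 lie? 2 and 3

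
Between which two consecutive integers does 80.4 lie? 80 and 81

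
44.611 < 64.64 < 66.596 True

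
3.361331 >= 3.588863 False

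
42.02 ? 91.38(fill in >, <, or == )<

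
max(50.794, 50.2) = 50.794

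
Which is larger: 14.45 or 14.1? 14.45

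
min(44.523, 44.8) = 44.523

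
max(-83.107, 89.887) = 89.887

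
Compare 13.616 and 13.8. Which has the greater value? 13.8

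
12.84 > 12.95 False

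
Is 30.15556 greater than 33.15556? No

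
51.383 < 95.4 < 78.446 False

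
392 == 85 False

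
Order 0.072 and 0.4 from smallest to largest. 0.072, 0.4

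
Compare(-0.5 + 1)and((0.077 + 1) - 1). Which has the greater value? (-0.5 + 1)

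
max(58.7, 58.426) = 58.7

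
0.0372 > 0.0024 True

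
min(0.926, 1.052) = 0.926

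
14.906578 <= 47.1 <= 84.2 True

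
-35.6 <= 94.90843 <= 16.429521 False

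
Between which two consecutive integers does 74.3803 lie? 74 and 75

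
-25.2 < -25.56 False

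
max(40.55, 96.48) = 96.48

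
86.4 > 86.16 True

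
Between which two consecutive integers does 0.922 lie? 0 and 1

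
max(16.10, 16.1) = 16.1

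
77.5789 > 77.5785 True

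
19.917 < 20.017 True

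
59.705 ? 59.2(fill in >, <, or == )>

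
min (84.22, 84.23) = 84.22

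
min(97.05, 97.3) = 97.05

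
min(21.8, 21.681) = 21.681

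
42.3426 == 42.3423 False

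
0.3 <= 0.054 False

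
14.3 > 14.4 False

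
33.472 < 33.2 False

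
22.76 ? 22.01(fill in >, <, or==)>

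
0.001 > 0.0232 False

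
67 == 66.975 False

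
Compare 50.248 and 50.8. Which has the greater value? 50.8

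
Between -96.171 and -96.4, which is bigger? -96.171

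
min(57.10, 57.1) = 57.10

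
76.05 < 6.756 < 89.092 False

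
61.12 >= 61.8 False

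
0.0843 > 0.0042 True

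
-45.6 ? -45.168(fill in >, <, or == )<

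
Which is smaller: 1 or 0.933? 0.933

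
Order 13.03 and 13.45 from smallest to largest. 13.03, 13.45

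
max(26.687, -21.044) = 26.687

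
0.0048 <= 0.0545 True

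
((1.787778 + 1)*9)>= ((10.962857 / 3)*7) False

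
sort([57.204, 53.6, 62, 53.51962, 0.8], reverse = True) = [62, 57.204, 53.6, 53.51962, 0.8]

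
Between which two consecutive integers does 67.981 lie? 67 and 68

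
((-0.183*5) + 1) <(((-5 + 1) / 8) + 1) True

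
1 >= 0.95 True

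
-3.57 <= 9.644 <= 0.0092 False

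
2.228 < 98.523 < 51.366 False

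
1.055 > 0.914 True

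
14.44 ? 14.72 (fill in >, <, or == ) <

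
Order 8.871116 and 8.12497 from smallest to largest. 8.12497, 8.871116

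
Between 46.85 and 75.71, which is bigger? 75.71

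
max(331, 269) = 331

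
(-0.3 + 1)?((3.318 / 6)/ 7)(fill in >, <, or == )>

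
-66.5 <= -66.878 False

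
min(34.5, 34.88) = 34.5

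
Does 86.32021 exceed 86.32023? No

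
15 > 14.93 True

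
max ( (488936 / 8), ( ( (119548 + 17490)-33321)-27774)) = 75943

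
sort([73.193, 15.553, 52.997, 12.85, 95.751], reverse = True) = [95.751, 73.193, 52.997, 15.553, 12.85]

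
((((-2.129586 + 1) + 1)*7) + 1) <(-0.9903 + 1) False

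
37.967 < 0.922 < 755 False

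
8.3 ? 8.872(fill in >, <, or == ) <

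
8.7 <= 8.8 True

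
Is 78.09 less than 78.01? No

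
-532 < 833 True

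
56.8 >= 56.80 True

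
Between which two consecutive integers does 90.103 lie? 90 and 91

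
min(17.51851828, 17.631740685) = 17.51851828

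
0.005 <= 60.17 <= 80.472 True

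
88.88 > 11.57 True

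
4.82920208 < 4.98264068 True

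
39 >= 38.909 True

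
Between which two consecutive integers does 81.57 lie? 81 and 82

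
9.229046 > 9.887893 False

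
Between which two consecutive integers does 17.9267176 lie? 17 and 18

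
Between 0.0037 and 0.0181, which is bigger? 0.0181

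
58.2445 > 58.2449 False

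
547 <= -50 False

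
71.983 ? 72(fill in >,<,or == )<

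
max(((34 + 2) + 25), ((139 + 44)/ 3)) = 61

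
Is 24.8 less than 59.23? Yes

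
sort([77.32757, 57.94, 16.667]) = [16.667, 57.94, 77.32757]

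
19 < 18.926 False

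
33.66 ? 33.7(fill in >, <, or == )<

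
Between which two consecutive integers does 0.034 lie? 0 and 1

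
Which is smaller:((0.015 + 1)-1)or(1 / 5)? ((0.015 + 1)-1)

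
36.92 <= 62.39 True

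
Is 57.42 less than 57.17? No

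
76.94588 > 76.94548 True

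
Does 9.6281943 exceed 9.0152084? Yes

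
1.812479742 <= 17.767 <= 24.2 True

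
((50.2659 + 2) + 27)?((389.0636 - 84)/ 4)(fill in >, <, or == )>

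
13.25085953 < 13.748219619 True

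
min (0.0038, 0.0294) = 0.0038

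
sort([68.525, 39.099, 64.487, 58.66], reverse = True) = [68.525, 64.487, 58.66, 39.099]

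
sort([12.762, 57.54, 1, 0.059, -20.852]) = [-20.852, 0.059, 1, 12.762, 57.54]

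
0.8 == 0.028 False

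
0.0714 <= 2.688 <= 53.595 True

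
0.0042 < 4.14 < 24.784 True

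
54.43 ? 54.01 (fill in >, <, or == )>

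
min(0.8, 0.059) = 0.059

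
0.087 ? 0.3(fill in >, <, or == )<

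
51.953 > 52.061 False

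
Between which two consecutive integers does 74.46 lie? 74 and 75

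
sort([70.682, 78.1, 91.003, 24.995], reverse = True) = [91.003, 78.1, 70.682, 24.995]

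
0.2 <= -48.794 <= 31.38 False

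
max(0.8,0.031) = 0.8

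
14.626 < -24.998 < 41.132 False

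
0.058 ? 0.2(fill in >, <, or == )<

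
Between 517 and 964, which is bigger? 964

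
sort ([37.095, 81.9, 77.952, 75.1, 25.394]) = [25.394, 37.095, 75.1, 77.952, 81.9]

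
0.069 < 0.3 True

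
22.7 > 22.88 False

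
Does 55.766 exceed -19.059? Yes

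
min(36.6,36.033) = 36.033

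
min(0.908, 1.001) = 0.908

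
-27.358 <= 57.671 True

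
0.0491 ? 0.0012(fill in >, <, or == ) >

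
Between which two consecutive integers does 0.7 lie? 0 and 1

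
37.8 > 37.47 True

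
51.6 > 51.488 True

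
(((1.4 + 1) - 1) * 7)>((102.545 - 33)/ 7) False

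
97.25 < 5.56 False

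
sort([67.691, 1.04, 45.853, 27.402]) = [1.04, 27.402, 45.853, 67.691]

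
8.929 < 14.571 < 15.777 True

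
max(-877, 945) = 945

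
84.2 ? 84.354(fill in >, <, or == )<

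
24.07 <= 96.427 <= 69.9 False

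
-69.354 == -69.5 False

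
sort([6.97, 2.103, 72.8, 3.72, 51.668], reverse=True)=[72.8, 51.668, 6.97, 3.72, 2.103]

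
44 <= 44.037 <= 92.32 True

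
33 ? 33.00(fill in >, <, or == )==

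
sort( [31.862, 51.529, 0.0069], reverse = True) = [51.529, 31.862, 0.0069]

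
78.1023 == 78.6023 False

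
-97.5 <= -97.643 False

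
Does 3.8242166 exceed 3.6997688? Yes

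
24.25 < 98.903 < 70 False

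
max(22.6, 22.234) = 22.6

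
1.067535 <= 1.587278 True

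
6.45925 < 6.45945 True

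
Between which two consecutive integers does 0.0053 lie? 0 and 1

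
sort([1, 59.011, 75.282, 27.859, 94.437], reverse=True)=[94.437, 75.282, 59.011, 27.859, 1]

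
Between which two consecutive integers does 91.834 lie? 91 and 92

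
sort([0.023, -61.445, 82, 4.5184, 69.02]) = [-61.445, 0.023, 4.5184, 69.02, 82]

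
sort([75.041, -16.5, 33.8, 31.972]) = [-16.5, 31.972, 33.8, 75.041]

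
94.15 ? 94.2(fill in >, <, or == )<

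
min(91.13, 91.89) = 91.13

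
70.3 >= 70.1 True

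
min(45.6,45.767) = 45.6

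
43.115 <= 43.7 True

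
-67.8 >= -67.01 False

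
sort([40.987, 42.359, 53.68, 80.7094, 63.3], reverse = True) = [80.7094, 63.3, 53.68, 42.359, 40.987]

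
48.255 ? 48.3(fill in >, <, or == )<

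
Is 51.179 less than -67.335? No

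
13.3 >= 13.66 False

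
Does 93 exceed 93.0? No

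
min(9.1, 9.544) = 9.1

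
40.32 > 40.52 False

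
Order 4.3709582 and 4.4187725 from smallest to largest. 4.3709582, 4.4187725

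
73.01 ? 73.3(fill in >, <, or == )<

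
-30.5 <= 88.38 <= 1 False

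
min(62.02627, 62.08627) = 62.02627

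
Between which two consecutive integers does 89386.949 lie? 89386 and 89387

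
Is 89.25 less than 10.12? No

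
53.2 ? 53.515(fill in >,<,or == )<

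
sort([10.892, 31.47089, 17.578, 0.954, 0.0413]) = [0.0413, 0.954, 10.892, 17.578, 31.47089]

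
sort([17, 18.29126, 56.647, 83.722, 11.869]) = [11.869, 17, 18.29126, 56.647, 83.722]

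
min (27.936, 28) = 27.936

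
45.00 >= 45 True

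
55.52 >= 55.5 True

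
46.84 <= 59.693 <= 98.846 True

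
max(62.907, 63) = 63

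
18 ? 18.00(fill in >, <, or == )==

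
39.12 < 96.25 True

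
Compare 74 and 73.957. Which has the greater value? 74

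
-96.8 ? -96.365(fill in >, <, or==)<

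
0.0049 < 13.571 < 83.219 True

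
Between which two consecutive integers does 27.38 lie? 27 and 28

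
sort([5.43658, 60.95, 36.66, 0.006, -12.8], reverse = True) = [60.95, 36.66, 5.43658, 0.006, -12.8]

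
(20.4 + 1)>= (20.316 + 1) True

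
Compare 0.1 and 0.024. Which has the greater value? 0.1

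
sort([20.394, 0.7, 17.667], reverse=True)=[20.394, 17.667, 0.7]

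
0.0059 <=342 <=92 False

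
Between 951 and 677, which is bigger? 951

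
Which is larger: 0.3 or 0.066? 0.3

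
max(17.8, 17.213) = 17.8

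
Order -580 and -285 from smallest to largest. -580,-285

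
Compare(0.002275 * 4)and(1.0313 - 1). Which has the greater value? (1.0313 - 1)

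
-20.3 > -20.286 False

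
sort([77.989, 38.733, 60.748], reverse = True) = [77.989, 60.748, 38.733]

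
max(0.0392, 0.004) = 0.0392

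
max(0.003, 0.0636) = 0.0636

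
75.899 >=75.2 True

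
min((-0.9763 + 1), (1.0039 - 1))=0.0039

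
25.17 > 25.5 False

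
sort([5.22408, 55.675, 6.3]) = [5.22408, 6.3, 55.675]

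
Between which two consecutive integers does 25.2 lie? 25 and 26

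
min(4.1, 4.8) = 4.1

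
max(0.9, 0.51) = 0.9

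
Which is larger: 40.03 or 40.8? 40.8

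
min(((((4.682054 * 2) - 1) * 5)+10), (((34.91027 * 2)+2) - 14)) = 51.82054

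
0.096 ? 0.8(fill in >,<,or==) <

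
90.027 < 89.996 False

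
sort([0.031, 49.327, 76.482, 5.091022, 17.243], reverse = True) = [76.482, 49.327, 17.243, 5.091022, 0.031]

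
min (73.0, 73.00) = 73.0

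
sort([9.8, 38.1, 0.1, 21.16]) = [0.1, 9.8, 21.16, 38.1]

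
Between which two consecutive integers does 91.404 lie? 91 and 92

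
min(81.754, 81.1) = 81.1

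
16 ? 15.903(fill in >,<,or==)>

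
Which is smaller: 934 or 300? 300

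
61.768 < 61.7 False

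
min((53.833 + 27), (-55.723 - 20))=-75.723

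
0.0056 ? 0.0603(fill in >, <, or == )<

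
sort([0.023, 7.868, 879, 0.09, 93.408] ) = [0.023, 0.09, 7.868, 93.408, 879]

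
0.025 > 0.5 False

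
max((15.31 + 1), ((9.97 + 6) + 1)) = 16.97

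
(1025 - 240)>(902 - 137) True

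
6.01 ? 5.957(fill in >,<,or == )>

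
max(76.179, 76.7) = 76.7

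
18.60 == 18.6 True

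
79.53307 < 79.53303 False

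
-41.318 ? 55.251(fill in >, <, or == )<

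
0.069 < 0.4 True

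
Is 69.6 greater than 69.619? No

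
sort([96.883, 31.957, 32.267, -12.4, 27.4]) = [-12.4, 27.4, 31.957, 32.267, 96.883]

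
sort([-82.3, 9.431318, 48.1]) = [-82.3, 9.431318, 48.1]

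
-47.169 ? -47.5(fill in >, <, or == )>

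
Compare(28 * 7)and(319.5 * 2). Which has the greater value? (319.5 * 2)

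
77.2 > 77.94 False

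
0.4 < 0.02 False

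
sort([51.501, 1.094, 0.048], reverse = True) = [51.501, 1.094, 0.048]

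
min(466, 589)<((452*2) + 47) True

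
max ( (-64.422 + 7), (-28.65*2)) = -57.3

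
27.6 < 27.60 False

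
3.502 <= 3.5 False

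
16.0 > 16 False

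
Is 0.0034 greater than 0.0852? No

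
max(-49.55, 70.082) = 70.082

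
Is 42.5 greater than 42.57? No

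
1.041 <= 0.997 False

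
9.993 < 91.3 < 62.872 False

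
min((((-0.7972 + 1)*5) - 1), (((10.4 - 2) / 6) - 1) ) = 0.014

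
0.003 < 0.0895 True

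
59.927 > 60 False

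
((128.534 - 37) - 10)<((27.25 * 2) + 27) False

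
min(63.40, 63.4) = 63.40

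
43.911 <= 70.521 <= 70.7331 True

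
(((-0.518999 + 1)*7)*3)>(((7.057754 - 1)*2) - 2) False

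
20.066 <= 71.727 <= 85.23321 True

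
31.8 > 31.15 True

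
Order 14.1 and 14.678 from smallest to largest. 14.1, 14.678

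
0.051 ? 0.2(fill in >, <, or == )<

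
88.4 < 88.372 False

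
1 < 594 True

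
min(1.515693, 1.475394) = 1.475394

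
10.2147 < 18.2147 True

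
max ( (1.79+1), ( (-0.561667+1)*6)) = 2.79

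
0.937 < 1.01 True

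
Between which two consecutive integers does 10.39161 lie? 10 and 11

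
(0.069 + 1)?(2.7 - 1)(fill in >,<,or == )<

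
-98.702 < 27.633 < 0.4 False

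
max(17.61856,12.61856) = 17.61856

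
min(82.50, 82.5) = 82.50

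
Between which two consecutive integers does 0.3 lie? 0 and 1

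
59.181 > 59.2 False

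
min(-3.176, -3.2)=-3.2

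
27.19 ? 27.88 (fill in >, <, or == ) <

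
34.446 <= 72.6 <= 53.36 False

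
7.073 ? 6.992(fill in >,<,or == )>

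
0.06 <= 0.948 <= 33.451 True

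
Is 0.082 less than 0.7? Yes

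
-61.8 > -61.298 False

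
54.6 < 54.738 True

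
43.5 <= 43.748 True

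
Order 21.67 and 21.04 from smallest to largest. 21.04, 21.67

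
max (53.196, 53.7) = 53.7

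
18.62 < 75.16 True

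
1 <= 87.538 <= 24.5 False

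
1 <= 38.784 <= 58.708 True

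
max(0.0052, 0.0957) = 0.0957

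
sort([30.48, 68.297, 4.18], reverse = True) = [68.297, 30.48, 4.18]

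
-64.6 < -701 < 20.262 False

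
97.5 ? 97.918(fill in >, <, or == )<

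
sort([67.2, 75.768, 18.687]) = [18.687, 67.2, 75.768]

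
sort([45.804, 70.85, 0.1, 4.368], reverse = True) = [70.85, 45.804, 4.368, 0.1]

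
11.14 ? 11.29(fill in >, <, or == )<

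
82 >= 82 True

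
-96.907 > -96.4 False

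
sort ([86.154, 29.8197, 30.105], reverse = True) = [86.154, 30.105, 29.8197]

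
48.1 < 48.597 True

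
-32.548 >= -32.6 True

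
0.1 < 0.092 False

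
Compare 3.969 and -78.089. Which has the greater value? 3.969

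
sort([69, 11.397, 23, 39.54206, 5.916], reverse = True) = [69, 39.54206, 23, 11.397, 5.916]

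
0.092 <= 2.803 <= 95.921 True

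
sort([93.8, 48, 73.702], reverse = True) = [93.8, 73.702, 48]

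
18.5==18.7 False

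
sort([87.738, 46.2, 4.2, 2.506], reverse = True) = [87.738, 46.2, 4.2, 2.506]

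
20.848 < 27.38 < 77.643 True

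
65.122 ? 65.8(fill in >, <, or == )<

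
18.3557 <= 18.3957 True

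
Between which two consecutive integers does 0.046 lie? 0 and 1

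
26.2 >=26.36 False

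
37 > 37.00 False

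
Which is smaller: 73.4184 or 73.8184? 73.4184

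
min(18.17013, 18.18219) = 18.17013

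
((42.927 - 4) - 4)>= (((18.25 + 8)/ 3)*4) False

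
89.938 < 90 True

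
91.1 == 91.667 False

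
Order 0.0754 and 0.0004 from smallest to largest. 0.0004, 0.0754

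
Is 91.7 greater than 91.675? Yes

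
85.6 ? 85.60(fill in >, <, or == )==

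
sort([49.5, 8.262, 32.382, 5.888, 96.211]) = [5.888, 8.262, 32.382, 49.5, 96.211]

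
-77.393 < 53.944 True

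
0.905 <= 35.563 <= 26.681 False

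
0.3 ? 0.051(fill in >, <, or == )>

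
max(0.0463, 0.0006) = 0.0463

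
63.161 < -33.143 False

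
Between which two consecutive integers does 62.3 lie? 62 and 63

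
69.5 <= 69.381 False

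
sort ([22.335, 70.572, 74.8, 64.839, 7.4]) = [7.4, 22.335, 64.839, 70.572, 74.8]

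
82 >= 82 True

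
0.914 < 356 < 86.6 False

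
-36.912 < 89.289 True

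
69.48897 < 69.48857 False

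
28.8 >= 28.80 True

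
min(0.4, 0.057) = 0.057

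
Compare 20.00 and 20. They are equal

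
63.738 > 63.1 True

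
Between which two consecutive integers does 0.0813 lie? 0 and 1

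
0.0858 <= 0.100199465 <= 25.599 True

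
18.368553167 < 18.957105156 True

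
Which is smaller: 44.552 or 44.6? 44.552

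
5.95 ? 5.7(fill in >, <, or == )>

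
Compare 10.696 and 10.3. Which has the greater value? 10.696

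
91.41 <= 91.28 False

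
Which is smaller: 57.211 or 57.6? 57.211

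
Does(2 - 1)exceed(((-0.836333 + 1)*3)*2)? Yes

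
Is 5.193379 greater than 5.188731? Yes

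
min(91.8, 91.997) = 91.8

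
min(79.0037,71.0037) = 71.0037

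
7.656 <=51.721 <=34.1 False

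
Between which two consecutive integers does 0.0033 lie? 0 and 1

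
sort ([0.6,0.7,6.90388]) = [0.6,0.7,6.90388]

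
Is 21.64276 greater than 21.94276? No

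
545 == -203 False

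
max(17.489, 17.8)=17.8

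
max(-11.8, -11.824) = -11.8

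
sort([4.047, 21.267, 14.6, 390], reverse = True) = [390, 21.267, 14.6, 4.047]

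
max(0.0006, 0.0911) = 0.0911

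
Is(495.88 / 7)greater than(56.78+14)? Yes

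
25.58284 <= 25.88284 True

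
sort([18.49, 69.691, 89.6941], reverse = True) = [89.6941, 69.691, 18.49]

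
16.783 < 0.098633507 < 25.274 False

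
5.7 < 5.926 True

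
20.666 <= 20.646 False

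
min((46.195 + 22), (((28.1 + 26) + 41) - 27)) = 68.1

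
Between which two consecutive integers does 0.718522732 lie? 0 and 1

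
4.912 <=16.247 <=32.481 True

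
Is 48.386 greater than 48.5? No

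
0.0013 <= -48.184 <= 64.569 False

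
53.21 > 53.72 False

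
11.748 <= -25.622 False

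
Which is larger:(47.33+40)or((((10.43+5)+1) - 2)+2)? (47.33+40)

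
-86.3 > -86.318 True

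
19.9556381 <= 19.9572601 True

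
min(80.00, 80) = 80.00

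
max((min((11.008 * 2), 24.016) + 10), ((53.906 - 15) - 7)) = 32.016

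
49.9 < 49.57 False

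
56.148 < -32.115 False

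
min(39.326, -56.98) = -56.98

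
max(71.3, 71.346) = 71.346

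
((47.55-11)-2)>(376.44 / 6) False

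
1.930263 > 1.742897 True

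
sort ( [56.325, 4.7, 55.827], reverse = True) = [56.325, 55.827, 4.7]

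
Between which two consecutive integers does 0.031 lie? 0 and 1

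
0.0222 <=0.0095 False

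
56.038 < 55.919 False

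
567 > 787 False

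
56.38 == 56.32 False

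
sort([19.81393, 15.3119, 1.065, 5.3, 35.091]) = [1.065, 5.3, 15.3119, 19.81393, 35.091]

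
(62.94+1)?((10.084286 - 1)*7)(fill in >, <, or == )>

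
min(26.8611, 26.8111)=26.8111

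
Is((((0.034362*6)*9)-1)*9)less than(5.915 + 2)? Yes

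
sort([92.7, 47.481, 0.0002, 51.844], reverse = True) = [92.7, 51.844, 47.481, 0.0002]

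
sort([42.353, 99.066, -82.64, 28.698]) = [-82.64, 28.698, 42.353, 99.066]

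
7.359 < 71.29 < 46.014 False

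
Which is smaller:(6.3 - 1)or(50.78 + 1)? (6.3 - 1)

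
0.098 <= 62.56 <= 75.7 True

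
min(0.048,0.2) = 0.048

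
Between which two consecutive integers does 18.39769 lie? 18 and 19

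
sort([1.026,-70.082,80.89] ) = [-70.082,1.026,80.89]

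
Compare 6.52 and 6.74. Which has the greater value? 6.74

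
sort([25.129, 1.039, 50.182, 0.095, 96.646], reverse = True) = [96.646, 50.182, 25.129, 1.039, 0.095]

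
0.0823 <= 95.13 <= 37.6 False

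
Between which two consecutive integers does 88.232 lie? 88 and 89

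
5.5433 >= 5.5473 False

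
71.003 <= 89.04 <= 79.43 False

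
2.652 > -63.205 True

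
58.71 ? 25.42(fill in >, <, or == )>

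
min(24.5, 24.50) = 24.5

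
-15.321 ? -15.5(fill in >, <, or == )>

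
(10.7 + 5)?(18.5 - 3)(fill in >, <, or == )>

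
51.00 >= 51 True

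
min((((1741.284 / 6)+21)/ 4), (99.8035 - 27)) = 72.8035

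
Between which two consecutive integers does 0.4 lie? 0 and 1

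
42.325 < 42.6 True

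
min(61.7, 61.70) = 61.7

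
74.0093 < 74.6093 True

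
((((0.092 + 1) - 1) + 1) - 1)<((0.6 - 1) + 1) True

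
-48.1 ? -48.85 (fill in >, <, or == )>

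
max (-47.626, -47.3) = -47.3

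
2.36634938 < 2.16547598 False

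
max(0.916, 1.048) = 1.048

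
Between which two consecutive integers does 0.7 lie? 0 and 1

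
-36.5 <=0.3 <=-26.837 False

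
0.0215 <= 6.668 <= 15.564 True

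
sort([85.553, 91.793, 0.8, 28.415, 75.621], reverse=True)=[91.793, 85.553, 75.621, 28.415, 0.8]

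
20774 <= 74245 True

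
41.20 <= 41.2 True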